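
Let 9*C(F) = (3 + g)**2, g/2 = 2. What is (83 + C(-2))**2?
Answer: 633616/81 ≈ 7822.4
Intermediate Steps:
g = 4 (g = 2*2 = 4)
C(F) = 49/9 (C(F) = (3 + 4)**2/9 = (1/9)*7**2 = (1/9)*49 = 49/9)
(83 + C(-2))**2 = (83 + 49/9)**2 = (796/9)**2 = 633616/81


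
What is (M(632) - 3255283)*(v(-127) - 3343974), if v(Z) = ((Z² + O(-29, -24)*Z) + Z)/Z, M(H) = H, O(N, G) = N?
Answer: 10883972793979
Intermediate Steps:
v(Z) = (Z² - 28*Z)/Z (v(Z) = ((Z² - 29*Z) + Z)/Z = (Z² - 28*Z)/Z)
(M(632) - 3255283)*(v(-127) - 3343974) = (632 - 3255283)*((-28 - 127) - 3343974) = -3254651*(-155 - 3343974) = -3254651*(-3344129) = 10883972793979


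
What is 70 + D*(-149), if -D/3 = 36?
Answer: 16162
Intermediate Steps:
D = -108 (D = -3*36 = -108)
70 + D*(-149) = 70 - 108*(-149) = 70 + 16092 = 16162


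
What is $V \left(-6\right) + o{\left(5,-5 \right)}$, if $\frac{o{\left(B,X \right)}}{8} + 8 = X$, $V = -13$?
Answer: $-26$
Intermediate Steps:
$o{\left(B,X \right)} = -64 + 8 X$
$V \left(-6\right) + o{\left(5,-5 \right)} = \left(-13\right) \left(-6\right) + \left(-64 + 8 \left(-5\right)\right) = 78 - 104 = -26$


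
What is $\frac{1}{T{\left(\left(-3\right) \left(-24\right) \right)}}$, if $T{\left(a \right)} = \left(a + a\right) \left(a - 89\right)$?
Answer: $- \frac{1}{2448} \approx -0.0004085$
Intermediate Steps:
$T{\left(a \right)} = 2 a \left(-89 + a\right)$
$\frac{1}{T{\left(\left(-3\right) \left(-24\right) \right)}} = \frac{1}{2 \left(\left(-3\right) \left(-24\right)\right) \left(-89 - -72\right)} = \frac{1}{2 \cdot 72 \left(-89 + 72\right)} = \frac{1}{2 \cdot 72 \left(-17\right)} = \frac{1}{-2448} = - \frac{1}{2448}$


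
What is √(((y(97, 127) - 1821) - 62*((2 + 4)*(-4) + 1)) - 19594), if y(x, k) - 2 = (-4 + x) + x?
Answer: I*√19797 ≈ 140.7*I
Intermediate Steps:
y(x, k) = -2 + 2*x (y(x, k) = 2 + ((-4 + x) + x) = 2 + (-4 + 2*x) = -2 + 2*x)
√(((y(97, 127) - 1821) - 62*((2 + 4)*(-4) + 1)) - 19594) = √((((-2 + 2*97) - 1821) - 62*((2 + 4)*(-4) + 1)) - 19594) = √((((-2 + 194) - 1821) - 62*(6*(-4) + 1)) - 19594) = √(((192 - 1821) - 62*(-24 + 1)) - 19594) = √((-1629 - 62*(-23)) - 19594) = √((-1629 + 1426) - 19594) = √(-203 - 19594) = √(-19797) = I*√19797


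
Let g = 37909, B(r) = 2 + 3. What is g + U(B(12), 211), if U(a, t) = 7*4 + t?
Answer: 38148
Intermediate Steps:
B(r) = 5
U(a, t) = 28 + t
g + U(B(12), 211) = 37909 + (28 + 211) = 37909 + 239 = 38148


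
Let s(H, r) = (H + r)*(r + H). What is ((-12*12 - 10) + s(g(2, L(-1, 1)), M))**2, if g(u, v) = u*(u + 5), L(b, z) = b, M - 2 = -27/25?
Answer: 1838608641/390625 ≈ 4706.8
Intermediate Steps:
M = 23/25 (M = 2 - 27/25 = 23/25 ≈ 0.92000)
g(u, v) = u*(5 + u)
s(H, r) = (H + r)**2 (s(H, r) = (H + r)*(H + r) = (H + r)**2)
((-12*12 - 10) + s(g(2, L(-1, 1)), M))**2 = ((-12*12 - 10) + (2*(5 + 2) + 23/25)**2)**2 = ((-144 - 10) + (2*7 + 23/25)**2)**2 = (-154 + (14 + 23/25)**2)**2 = (-154 + (373/25)**2)**2 = (-154 + 139129/625)**2 = (42879/625)**2 = 1838608641/390625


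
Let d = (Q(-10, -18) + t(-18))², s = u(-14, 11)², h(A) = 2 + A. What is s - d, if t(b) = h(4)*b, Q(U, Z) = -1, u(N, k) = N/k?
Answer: -1437405/121 ≈ -11879.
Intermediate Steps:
s = 196/121 (s = (-14/11)² = 196/121 ≈ 1.6198)
t(b) = 6*b (t(b) = (2 + 4)*b = 6*b)
d = 11881 (d = (-1 + 6*(-18))² = (-1 - 108)² = (-109)² = 11881)
s - d = 196/121 - 1*11881 = 196/121 - 11881 = -1437405/121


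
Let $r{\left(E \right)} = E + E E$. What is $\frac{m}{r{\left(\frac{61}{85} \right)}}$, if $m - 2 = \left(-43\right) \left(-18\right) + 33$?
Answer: $\frac{5845025}{8906} \approx 656.3$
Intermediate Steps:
$r{\left(E \right)} = E + E^{2}$
$m = 809$ ($m = 2 + \left(\left(-43\right) \left(-18\right) + 33\right) = 2 + \left(774 + 33\right) = 2 + 807 = 809$)
$\frac{m}{r{\left(\frac{61}{85} \right)}} = \frac{809}{\frac{61}{85} \left(1 + \frac{61}{85}\right)} = \frac{809}{\frac{61}{85} \cdot \frac{146}{85}} = \frac{809}{\frac{8906}{7225}} = 809 \cdot \frac{7225}{8906} = \frac{5845025}{8906}$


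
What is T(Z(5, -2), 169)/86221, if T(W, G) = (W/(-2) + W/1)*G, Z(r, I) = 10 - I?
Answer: 1014/86221 ≈ 0.011760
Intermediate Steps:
T(W, G) = G*W/2 (T(W, G) = (W*(-1/2) + W*1)*G = (-W/2 + W)*G = (W/2)*G = G*W/2)
T(Z(5, -2), 169)/86221 = ((1/2)*169*(10 - 1*(-2)))/86221 = ((1/2)*169*(10 + 2))*(1/86221) = ((1/2)*169*12)*(1/86221) = 1014*(1/86221) = 1014/86221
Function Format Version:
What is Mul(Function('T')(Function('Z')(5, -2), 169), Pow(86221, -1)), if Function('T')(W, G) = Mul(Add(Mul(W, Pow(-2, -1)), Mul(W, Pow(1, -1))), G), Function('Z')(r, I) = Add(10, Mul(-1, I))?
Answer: Rational(1014, 86221) ≈ 0.011760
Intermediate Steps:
Function('T')(W, G) = Mul(Rational(1, 2), G, W) (Function('T')(W, G) = Mul(Add(Mul(W, Rational(-1, 2)), Mul(W, 1)), G) = Mul(Add(Mul(Rational(-1, 2), W), W), G) = Mul(Mul(Rational(1, 2), W), G) = Mul(Rational(1, 2), G, W))
Mul(Function('T')(Function('Z')(5, -2), 169), Pow(86221, -1)) = Mul(Mul(Rational(1, 2), 169, Add(10, Mul(-1, -2))), Pow(86221, -1)) = Mul(Mul(Rational(1, 2), 169, Add(10, 2)), Rational(1, 86221)) = Mul(Mul(Rational(1, 2), 169, 12), Rational(1, 86221)) = Mul(1014, Rational(1, 86221)) = Rational(1014, 86221)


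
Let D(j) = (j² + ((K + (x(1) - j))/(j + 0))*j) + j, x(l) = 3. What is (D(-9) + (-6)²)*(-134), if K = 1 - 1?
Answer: -16080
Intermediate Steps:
K = 0
D(j) = 3 + j² (D(j) = (j² + ((0 + (3 - j))/(j + 0))*j) + j = (j² + ((3 - j)/j)*j) + j = (j² + (3 - j)) + j = (3 + j² - j) + j = 3 + j²)
(D(-9) + (-6)²)*(-134) = ((3 + (-9)²) + (-6)²)*(-134) = ((3 + 81) + 36)*(-134) = (84 + 36)*(-134) = 120*(-134) = -16080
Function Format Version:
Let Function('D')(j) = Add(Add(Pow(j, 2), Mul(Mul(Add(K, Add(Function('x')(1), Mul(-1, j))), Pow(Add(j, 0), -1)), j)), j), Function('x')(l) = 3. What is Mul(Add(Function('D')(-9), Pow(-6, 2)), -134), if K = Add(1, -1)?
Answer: -16080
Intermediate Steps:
K = 0
Function('D')(j) = Add(3, Pow(j, 2)) (Function('D')(j) = Add(Add(Pow(j, 2), Mul(Mul(Add(0, Add(3, Mul(-1, j))), Pow(Add(j, 0), -1)), j)), j) = Add(Add(Pow(j, 2), Mul(Mul(Add(3, Mul(-1, j)), Pow(j, -1)), j)), j) = Add(Add(Pow(j, 2), Mul(Mul(Pow(j, -1), Add(3, Mul(-1, j))), j)), j) = Add(Add(Pow(j, 2), Add(3, Mul(-1, j))), j) = Add(Add(3, Pow(j, 2), Mul(-1, j)), j) = Add(3, Pow(j, 2)))
Mul(Add(Function('D')(-9), Pow(-6, 2)), -134) = Mul(Add(Add(3, Pow(-9, 2)), Pow(-6, 2)), -134) = Mul(Add(Add(3, 81), 36), -134) = Mul(Add(84, 36), -134) = Mul(120, -134) = -16080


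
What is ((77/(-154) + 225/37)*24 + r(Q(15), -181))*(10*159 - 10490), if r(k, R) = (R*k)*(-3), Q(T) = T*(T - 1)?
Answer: -37594187400/37 ≈ -1.0161e+9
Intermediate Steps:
Q(T) = T*(-1 + T)
r(k, R) = -3*R*k
((77/(-154) + 225/37)*24 + r(Q(15), -181))*(10*159 - 10490) = ((77/(-154) + 225/37)*24 - 3*(-181)*15*(-1 + 15))*(10*159 - 10490) = ((77*(-1/154) + 225*(1/37))*24 - 3*(-181)*15*14)*(1590 - 10490) = ((-½ + 225/37)*24 - 3*(-181)*210)*(-8900) = ((413/74)*24 + 114030)*(-8900) = (4956/37 + 114030)*(-8900) = (4224066/37)*(-8900) = -37594187400/37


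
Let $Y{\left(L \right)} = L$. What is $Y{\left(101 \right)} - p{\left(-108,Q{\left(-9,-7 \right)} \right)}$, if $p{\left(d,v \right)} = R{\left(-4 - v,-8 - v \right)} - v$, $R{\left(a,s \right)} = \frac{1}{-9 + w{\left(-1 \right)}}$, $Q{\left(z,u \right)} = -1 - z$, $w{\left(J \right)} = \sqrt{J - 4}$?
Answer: $\frac{9383}{86} + \frac{i \sqrt{5}}{86} \approx 109.1 + 0.026001 i$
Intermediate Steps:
$w{\left(J \right)} = \sqrt{-4 + J}$
$R{\left(a,s \right)} = \frac{1}{-9 + i \sqrt{5}}$ ($R{\left(a,s \right)} = \frac{1}{-9 + \sqrt{-4 - 1}} = \frac{1}{-9 + \sqrt{-5}} = \frac{1}{-9 + i \sqrt{5}}$)
$p{\left(d,v \right)} = - \frac{9}{86} - v - \frac{i \sqrt{5}}{86}$ ($p{\left(d,v \right)} = \left(- \frac{9}{86} - \frac{i \sqrt{5}}{86}\right) - v = - \frac{9}{86} - v - \frac{i \sqrt{5}}{86}$)
$Y{\left(101 \right)} - p{\left(-108,Q{\left(-9,-7 \right)} \right)} = 101 - \left(- \frac{9}{86} - \left(-1 - -9\right) - \frac{i \sqrt{5}}{86}\right) = 101 - \left(- \frac{9}{86} - \left(-1 + 9\right) - \frac{i \sqrt{5}}{86}\right) = 101 - \left(- \frac{9}{86} - 8 - \frac{i \sqrt{5}}{86}\right) = 101 - \left(- \frac{697}{86} - \frac{i \sqrt{5}}{86}\right) = 101 + \left(\frac{697}{86} + \frac{i \sqrt{5}}{86}\right) = \frac{9383}{86} + \frac{i \sqrt{5}}{86}$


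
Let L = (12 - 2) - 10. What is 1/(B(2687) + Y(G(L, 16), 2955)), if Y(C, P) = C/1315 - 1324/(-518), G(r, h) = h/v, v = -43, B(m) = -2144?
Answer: -14645155/31361783674 ≈ -0.00046697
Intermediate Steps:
L = 0 (L = 10 - 10 = 0)
G(r, h) = -h/43 (G(r, h) = h/(-43) = h*(-1/43) = -h/43)
Y(C, P) = 662/259 + C/1315 (Y(C, P) = C*(1/1315) - 1324*(-1/518) = C/1315 + 662/259 = 662/259 + C/1315)
1/(B(2687) + Y(G(L, 16), 2955)) = 1/(-2144 + (662/259 + (-1/43*16)/1315)) = 1/(-2144 + (662/259 + (1/1315)*(-16/43))) = 1/(-2144 + (662/259 - 16/56545)) = 1/(-2144 + 37428646/14645155) = 1/(-31361783674/14645155) = -14645155/31361783674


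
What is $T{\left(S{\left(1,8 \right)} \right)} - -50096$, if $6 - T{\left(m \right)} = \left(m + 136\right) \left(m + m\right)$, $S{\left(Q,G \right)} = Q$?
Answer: $49828$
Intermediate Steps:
$T{\left(m \right)} = 6 - 2 m \left(136 + m\right)$ ($T{\left(m \right)} = 6 - \left(m + 136\right) \left(m + m\right) = 6 - \left(136 + m\right) 2 m = 6 - 2 m \left(136 + m\right)$)
$T{\left(S{\left(1,8 \right)} \right)} - -50096 = \left(6 - 272 - 2 \cdot 1^{2}\right) - -50096 = \left(6 - 272 - 2\right) + 50096 = -268 + 50096 = 49828$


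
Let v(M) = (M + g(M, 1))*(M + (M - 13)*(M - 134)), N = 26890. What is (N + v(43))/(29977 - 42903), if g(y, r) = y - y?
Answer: 88651/12926 ≈ 6.8583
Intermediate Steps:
g(y, r) = 0
v(M) = M*(M + (-134 + M)*(-13 + M)) (v(M) = (M + 0)*(M + (M - 13)*(M - 134)) = M*(M + (-13 + M)*(-134 + M)) = M*(M + (-134 + M)*(-13 + M)))
(N + v(43))/(29977 - 42903) = (26890 + 43*(1742 + 43² - 146*43))/(29977 - 42903) = (26890 + 43*(1742 + 1849 - 6278))/(-12926) = (26890 + 43*(-2687))*(-1/12926) = (26890 - 115541)*(-1/12926) = -88651*(-1/12926) = 88651/12926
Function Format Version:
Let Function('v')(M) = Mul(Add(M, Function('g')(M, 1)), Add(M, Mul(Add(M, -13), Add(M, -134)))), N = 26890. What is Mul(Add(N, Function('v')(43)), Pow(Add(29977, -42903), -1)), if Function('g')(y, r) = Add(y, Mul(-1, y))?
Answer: Rational(88651, 12926) ≈ 6.8583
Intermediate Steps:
Function('g')(y, r) = 0
Function('v')(M) = Mul(M, Add(M, Mul(Add(-134, M), Add(-13, M)))) (Function('v')(M) = Mul(Add(M, 0), Add(M, Mul(Add(M, -13), Add(M, -134)))) = Mul(M, Add(M, Mul(Add(-13, M), Add(-134, M)))) = Mul(M, Add(M, Mul(Add(-134, M), Add(-13, M)))))
Mul(Add(N, Function('v')(43)), Pow(Add(29977, -42903), -1)) = Mul(Add(26890, Mul(43, Add(1742, Pow(43, 2), Mul(-146, 43)))), Pow(Add(29977, -42903), -1)) = Mul(Add(26890, Mul(43, Add(1742, 1849, -6278))), Pow(-12926, -1)) = Mul(Add(26890, Mul(43, -2687)), Rational(-1, 12926)) = Mul(Add(26890, -115541), Rational(-1, 12926)) = Mul(-88651, Rational(-1, 12926)) = Rational(88651, 12926)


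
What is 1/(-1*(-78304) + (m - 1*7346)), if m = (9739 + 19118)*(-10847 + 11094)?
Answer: 1/7198637 ≈ 1.3892e-7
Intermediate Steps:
m = 7127679 (m = 28857*247 = 7127679)
1/(-1*(-78304) + (m - 1*7346)) = 1/(-1*(-78304) + (7127679 - 1*7346)) = 1/(78304 + (7127679 - 7346)) = 1/(78304 + 7120333) = 1/7198637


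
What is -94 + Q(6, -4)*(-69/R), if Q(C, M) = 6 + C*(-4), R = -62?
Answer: -3535/31 ≈ -114.03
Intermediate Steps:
Q(C, M) = 6 - 4*C
-94 + Q(6, -4)*(-69/R) = -94 + (6 - 4*6)*(-69/(-62)) = -94 + (6 - 24)*(-69*(-1/62)) = -94 - 18*69/62 = -94 - 621/31 = -3535/31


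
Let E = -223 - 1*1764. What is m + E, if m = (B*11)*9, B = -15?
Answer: -3472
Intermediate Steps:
E = -1987 (E = -223 - 1764 = -1987)
m = -1485 (m = -15*11*9 = -165*9 = -1485)
m + E = -1485 - 1987 = -3472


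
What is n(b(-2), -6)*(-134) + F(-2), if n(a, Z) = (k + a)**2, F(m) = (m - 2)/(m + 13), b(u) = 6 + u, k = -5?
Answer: -1478/11 ≈ -134.36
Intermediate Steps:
F(m) = (-2 + m)/(13 + m)
n(a, Z) = (-5 + a)**2
n(b(-2), -6)*(-134) + F(-2) = (-5 + (6 - 2))**2*(-134) + (-2 - 2)/(13 - 2) = (-5 + 4)**2*(-134) - 4/11 = (-1)**2*(-134) + (1/11)*(-4) = 1*(-134) - 4/11 = -134 - 4/11 = -1478/11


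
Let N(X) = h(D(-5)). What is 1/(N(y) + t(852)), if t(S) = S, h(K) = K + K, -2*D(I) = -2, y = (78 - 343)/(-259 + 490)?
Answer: 1/854 ≈ 0.0011710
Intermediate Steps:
y = -265/231 ≈ -1.1472
D(I) = 1 (D(I) = -½*(-2) = 1)
h(K) = 2*K
N(X) = 2 (N(X) = 2*1 = 2)
1/(N(y) + t(852)) = 1/(2 + 852) = 1/854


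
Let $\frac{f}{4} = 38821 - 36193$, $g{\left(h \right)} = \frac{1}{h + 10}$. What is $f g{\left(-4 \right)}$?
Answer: $1752$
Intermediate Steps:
$g{\left(h \right)} = \frac{1}{10 + h}$
$f = 10512$ ($f = 4 \left(38821 - 36193\right) = 4 \cdot 2628 = 10512$)
$f g{\left(-4 \right)} = \frac{10512}{10 - 4} = \frac{10512}{6} = 10512 \cdot \frac{1}{6} = 1752$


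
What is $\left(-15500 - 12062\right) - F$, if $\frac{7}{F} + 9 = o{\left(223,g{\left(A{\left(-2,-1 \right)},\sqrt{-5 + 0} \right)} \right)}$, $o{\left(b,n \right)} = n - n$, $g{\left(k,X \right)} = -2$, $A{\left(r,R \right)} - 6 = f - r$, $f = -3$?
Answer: $- \frac{248051}{9} \approx -27561.0$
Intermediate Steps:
$A{\left(r,R \right)} = 3 - r$ ($A{\left(r,R \right)} = 6 - \left(3 + r\right) = 3 - r$)
$o{\left(b,n \right)} = 0$
$F = - \frac{7}{9}$ ($F = \frac{7}{-9 + 0} = \frac{7}{-9} = 7 \left(- \frac{1}{9}\right) = - \frac{7}{9} \approx -0.77778$)
$\left(-15500 - 12062\right) - F = \left(-15500 - 12062\right) - - \frac{7}{9} = -27562 + \frac{7}{9} = - \frac{248051}{9}$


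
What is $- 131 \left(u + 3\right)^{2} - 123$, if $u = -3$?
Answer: $-123$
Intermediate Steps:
$- 131 \left(u + 3\right)^{2} - 123 = - 131 \left(-3 + 3\right)^{2} - 123 = - 131 \cdot 0^{2} - 123 = \left(-131\right) 0 - 123 = 0 - 123 = -123$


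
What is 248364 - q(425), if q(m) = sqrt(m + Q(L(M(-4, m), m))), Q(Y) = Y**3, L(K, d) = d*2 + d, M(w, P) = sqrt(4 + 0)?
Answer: 248364 - 10*sqrt(20726723) ≈ 2.0284e+5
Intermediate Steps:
M(w, P) = 2 (M(w, P) = sqrt(4) = 2)
L(K, d) = 3*d (L(K, d) = 2*d + d = 3*d)
q(m) = sqrt(m + 27*m**3) (q(m) = sqrt(m + (3*m)**3) = sqrt(m + 27*m**3))
248364 - q(425) = 248364 - sqrt(425 + 27*425**3) = 248364 - sqrt(425 + 27*76765625) = 248364 - sqrt(425 + 2072671875) = 248364 - sqrt(2072672300) = 248364 - 10*sqrt(20726723)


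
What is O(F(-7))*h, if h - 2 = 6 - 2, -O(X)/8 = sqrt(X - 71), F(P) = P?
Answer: -48*I*sqrt(78) ≈ -423.92*I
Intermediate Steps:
O(X) = -8*sqrt(-71 + X) (O(X) = -8*sqrt(X - 71) = -8*sqrt(-71 + X))
h = 6 (h = 2 + (6 - 2) = 2 + 4 = 6)
O(F(-7))*h = -8*sqrt(-71 - 7)*6 = -8*I*sqrt(78)*6 = -48*I*sqrt(78)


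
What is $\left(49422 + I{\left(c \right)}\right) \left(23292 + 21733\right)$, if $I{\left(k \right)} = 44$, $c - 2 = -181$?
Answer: $2227206650$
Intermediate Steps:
$c = -179$ ($c = 2 - 181 = -179$)
$\left(49422 + I{\left(c \right)}\right) \left(23292 + 21733\right) = \left(49422 + 44\right) \left(23292 + 21733\right) = 49466 \cdot 45025 = 2227206650$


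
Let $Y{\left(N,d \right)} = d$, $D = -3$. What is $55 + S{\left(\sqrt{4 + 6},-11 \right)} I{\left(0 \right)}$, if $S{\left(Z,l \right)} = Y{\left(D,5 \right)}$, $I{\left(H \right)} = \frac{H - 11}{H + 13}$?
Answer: $\frac{660}{13} \approx 50.769$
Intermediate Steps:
$I{\left(H \right)} = \frac{-11 + H}{13 + H}$
$S{\left(Z,l \right)} = 5$
$55 + S{\left(\sqrt{4 + 6},-11 \right)} I{\left(0 \right)} = 55 + 5 \frac{-11 + 0}{13 + 0} = 55 + 5 \cdot \frac{1}{13} \left(-11\right) = 55 + 5 \left(- \frac{11}{13}\right) = 55 - \frac{55}{13} = \frac{660}{13}$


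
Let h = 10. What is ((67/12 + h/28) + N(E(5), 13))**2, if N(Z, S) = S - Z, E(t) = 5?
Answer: 1371241/7056 ≈ 194.34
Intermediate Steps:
((67/12 + h/28) + N(E(5), 13))**2 = ((67/12 + 10/28) + (13 - 1*5))**2 = ((67*(1/12) + 10*(1/28)) + (13 - 5))**2 = ((67/12 + 5/14) + 8)**2 = (499/84 + 8)**2 = (1171/84)**2 = 1371241/7056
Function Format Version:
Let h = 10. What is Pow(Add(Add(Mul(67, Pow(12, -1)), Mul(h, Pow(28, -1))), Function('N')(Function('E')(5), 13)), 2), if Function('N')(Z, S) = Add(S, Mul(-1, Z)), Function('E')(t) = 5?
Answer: Rational(1371241, 7056) ≈ 194.34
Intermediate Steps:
Pow(Add(Add(Mul(67, Pow(12, -1)), Mul(h, Pow(28, -1))), Function('N')(Function('E')(5), 13)), 2) = Pow(Add(Add(Mul(67, Pow(12, -1)), Mul(10, Pow(28, -1))), Add(13, Mul(-1, 5))), 2) = Pow(Add(Add(Mul(67, Rational(1, 12)), Mul(10, Rational(1, 28))), Add(13, -5)), 2) = Pow(Add(Add(Rational(67, 12), Rational(5, 14)), 8), 2) = Pow(Add(Rational(499, 84), 8), 2) = Pow(Rational(1171, 84), 2) = Rational(1371241, 7056)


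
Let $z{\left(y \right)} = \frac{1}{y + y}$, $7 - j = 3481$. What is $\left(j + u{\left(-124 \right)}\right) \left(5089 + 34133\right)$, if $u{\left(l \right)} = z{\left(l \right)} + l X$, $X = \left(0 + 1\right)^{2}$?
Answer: $- \frac{17498993355}{124} \approx -1.4112 \cdot 10^{8}$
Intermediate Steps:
$j = -3474$ ($j = 7 - 3481 = -3474$)
$z{\left(y \right)} = \frac{1}{2 y}$
$X = 1$ ($X = 1^{2} = 1$)
$u{\left(l \right)} = l + \frac{1}{2 l}$ ($u{\left(l \right)} = \frac{1}{2 l} + l 1 = \frac{1}{2 l} + l = l + \frac{1}{2 l}$)
$\left(j + u{\left(-124 \right)}\right) \left(5089 + 34133\right) = \left(-3474 - \left(124 - \frac{1}{2 \left(-124\right)}\right)\right) \left(5089 + 34133\right) = \left(-3474 + \left(-124 + \frac{1}{2} \left(- \frac{1}{124}\right)\right)\right) 39222 = \left(-3474 - \frac{30753}{248}\right) 39222 = \left(- \frac{892305}{248}\right) 39222 = - \frac{17498993355}{124}$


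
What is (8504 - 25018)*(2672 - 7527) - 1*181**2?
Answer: 80142709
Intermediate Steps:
(8504 - 25018)*(2672 - 7527) - 1*181**2 = -16514*(-4855) - 1*32761 = 80175470 - 32761 = 80142709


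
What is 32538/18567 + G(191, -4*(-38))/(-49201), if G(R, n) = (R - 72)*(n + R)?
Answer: 281017633/304504989 ≈ 0.92287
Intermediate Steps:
G(R, n) = (-72 + R)*(R + n)
32538/18567 + G(191, -4*(-38))/(-49201) = 32538/18567 + (191² - 72*191 - (-288)*(-38) + 191*(-4*(-38)))/(-49201) = 32538*(1/18567) + (36481 - 13752 - 72*152 + 191*152)*(-1/49201) = 10846/6189 + (36481 - 13752 - 10944 + 29032)*(-1/49201) = 10846/6189 + 40817*(-1/49201) = 10846/6189 - 40817/49201 = 281017633/304504989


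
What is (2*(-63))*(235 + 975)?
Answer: -152460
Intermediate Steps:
(2*(-63))*(235 + 975) = -126*1210 = -152460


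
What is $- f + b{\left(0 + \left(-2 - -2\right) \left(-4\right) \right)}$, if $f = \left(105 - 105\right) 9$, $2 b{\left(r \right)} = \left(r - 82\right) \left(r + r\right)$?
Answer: $0$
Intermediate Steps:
$b{\left(r \right)} = r \left(-82 + r\right)$ ($b{\left(r \right)} = \frac{\left(r - 82\right) \left(r + r\right)}{2} = \frac{\left(-82 + r\right) 2 r}{2} = \frac{2 r \left(-82 + r\right)}{2} = r \left(-82 + r\right)$)
$f = 0$ ($f = 0 \cdot 9 = 0$)
$- f + b{\left(0 + \left(-2 - -2\right) \left(-4\right) \right)} = \left(-1\right) 0 + \left(0 + \left(-2 - -2\right) \left(-4\right)\right) \left(-82 + \left(0 + \left(-2 - -2\right) \left(-4\right)\right)\right) = 0 + \left(0 + \left(-2 + 2\right) \left(-4\right)\right) \left(-82 + \left(0 + \left(-2 + 2\right) \left(-4\right)\right)\right) = 0 + \left(0 + 0 \left(-4\right)\right) \left(-82 + \left(0 + 0 \left(-4\right)\right)\right) = 0 + \left(0 + 0\right) \left(-82 + \left(0 + 0\right)\right) = 0 + 0 \left(-82 + 0\right) = 0 + 0 \left(-82\right) = 0 + 0 = 0$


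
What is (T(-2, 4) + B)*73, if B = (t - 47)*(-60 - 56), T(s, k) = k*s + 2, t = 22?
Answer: 211262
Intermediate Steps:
T(s, k) = 2 + k*s
B = 2900 (B = (22 - 47)*(-60 - 56) = -25*(-116) = 2900)
(T(-2, 4) + B)*73 = ((2 + 4*(-2)) + 2900)*73 = ((2 - 8) + 2900)*73 = (-6 + 2900)*73 = 2894*73 = 211262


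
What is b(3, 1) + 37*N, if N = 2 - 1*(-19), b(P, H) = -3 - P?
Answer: 771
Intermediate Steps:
N = 21 (N = 2 + 19 = 21)
b(3, 1) + 37*N = (-3 - 1*3) + 37*21 = (-3 - 3) + 777 = -6 + 777 = 771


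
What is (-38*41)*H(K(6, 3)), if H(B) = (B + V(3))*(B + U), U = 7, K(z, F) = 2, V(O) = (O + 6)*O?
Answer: -406638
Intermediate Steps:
V(O) = O*(6 + O) (V(O) = (6 + O)*O = O*(6 + O))
H(B) = (7 + B)*(27 + B) (H(B) = (B + 3*(6 + 3))*(B + 7) = (B + 3*9)*(7 + B) = (B + 27)*(7 + B) = (27 + B)*(7 + B) = (7 + B)*(27 + B))
(-38*41)*H(K(6, 3)) = (-38*41)*(189 + 2² + 34*2) = -1558*(189 + 4 + 68) = -1558*261 = -406638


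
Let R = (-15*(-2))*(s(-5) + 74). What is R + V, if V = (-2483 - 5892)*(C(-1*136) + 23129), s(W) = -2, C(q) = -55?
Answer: -193242590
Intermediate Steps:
V = -193244750 (V = (-2483 - 5892)*(-55 + 23129) = -8375*23074 = -193244750)
R = 2160 (R = (-15*(-2))*(-2 + 74) = 30*72 = 2160)
R + V = 2160 - 193244750 = -193242590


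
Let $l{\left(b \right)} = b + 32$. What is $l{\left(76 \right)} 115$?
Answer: $12420$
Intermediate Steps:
$l{\left(b \right)} = 32 + b$
$l{\left(76 \right)} 115 = \left(32 + 76\right) 115 = 108 \cdot 115 = 12420$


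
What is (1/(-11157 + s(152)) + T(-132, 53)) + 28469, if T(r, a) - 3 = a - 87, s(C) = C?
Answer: 312960189/11005 ≈ 28438.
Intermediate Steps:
T(r, a) = -84 + a (T(r, a) = 3 + (a - 87) = 3 + (-87 + a) = -84 + a)
(1/(-11157 + s(152)) + T(-132, 53)) + 28469 = (1/(-11157 + 152) + (-84 + 53)) + 28469 = (1/(-11005) - 31) + 28469 = (-1/11005 - 31) + 28469 = -341156/11005 + 28469 = 312960189/11005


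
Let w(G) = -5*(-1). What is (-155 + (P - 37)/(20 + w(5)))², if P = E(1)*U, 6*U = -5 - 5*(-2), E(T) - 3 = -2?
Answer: 550700089/22500 ≈ 24476.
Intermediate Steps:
w(G) = 5
E(T) = 1 (E(T) = 3 - 2 = 1)
U = ⅚ (U = (-5 - 5*(-2))/6 = (-5 + 10)/6 = (⅙)*5 = ⅚ ≈ 0.83333)
P = ⅚ (P = 1*(⅚) = ⅚ ≈ 0.83333)
(-155 + (P - 37)/(20 + w(5)))² = (-155 + (⅚ - 37)/(20 + 5))² = (-155 - 217/6/25)² = (-155 - 217/6*1/25)² = (-155 - 217/150)² = (-23467/150)² = 550700089/22500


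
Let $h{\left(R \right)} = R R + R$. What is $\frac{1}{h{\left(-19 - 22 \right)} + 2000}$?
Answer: $\frac{1}{3640} \approx 0.00027473$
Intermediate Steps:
$h{\left(R \right)} = R + R^{2}$ ($h{\left(R \right)} = R^{2} + R = R + R^{2}$)
$\frac{1}{h{\left(-19 - 22 \right)} + 2000} = \frac{1}{\left(-19 - 22\right) \left(1 - 41\right) + 2000} = \frac{1}{- 41 \left(1 - 41\right) + 2000} = \frac{1}{\left(-41\right) \left(-40\right) + 2000} = \frac{1}{1640 + 2000} = \frac{1}{3640}$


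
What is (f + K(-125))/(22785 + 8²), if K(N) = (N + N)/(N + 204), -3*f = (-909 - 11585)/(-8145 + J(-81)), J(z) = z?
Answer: -3578263/22272771069 ≈ -0.00016066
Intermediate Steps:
f = -6247/12339 (f = -(-909 - 11585)/(3*(-8145 - 81)) = -(-12494)/(3*(-8226)) = -(-12494)*(-1)/(3*8226) = -⅓*6247/4113 = -6247/12339 ≈ -0.50628)
K(N) = 2*N/(204 + N) (K(N) = (2*N)/(204 + N) = 2*N/(204 + N))
(f + K(-125))/(22785 + 8²) = (-6247/12339 + 2*(-125)/(204 - 125))/(22785 + 8²) = (-6247/12339 + 2*(-125)/79)/(22785 + 64) = (-6247/12339 + 2*(-125)*(1/79))/22849 = (-6247/12339 - 250/79)*(1/22849) = -3578263/974781*1/22849 = -3578263/22272771069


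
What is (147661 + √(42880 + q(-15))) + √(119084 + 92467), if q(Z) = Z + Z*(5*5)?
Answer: 147661 + √42490 + √211551 ≈ 1.4833e+5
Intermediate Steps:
q(Z) = 26*Z (q(Z) = Z + Z*25 = Z + 25*Z = 26*Z)
(147661 + √(42880 + q(-15))) + √(119084 + 92467) = (147661 + √(42880 + 26*(-15))) + √(119084 + 92467) = (147661 + √(42880 - 390)) + √211551 = (147661 + √42490) + √211551 = 147661 + √42490 + √211551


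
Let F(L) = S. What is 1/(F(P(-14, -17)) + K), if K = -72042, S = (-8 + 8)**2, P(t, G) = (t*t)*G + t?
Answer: -1/72042 ≈ -1.3881e-5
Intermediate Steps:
P(t, G) = t + G*t**2 (P(t, G) = t**2*G + t = G*t**2 + t = t + G*t**2)
S = 0 (S = 0**2 = 0)
F(L) = 0
1/(F(P(-14, -17)) + K) = 1/(0 - 72042) = 1/(-72042) = -1/72042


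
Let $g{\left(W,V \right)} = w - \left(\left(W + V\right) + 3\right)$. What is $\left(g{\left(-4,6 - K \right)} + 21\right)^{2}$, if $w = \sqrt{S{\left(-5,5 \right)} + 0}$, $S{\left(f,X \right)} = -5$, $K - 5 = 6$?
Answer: $\left(27 + i \sqrt{5}\right)^{2} \approx 724.0 + 120.75 i$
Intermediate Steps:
$K = 11$ ($K = 5 + 6 = 11$)
$w = i \sqrt{5}$ ($w = \sqrt{-5 + 0} = \sqrt{-5} = i \sqrt{5} \approx 2.2361 i$)
$g{\left(W,V \right)} = -3 - V - W + i \sqrt{5}$ ($g{\left(W,V \right)} = i \sqrt{5} - \left(\left(W + V\right) + 3\right) = i \sqrt{5} - \left(\left(V + W\right) + 3\right) = i \sqrt{5} - \left(3 + V + W\right) = -3 - V - W + i \sqrt{5}$)
$\left(g{\left(-4,6 - K \right)} + 21\right)^{2} = \left(\left(-3 - \left(6 - 11\right) - -4 + i \sqrt{5}\right) + 21\right)^{2} = \left(\left(-3 - \left(6 - 11\right) + 4 + i \sqrt{5}\right) + 21\right)^{2} = \left(\left(-3 - -5 + 4 + i \sqrt{5}\right) + 21\right)^{2} = \left(\left(-3 + 5 + 4 + i \sqrt{5}\right) + 21\right)^{2} = \left(\left(6 + i \sqrt{5}\right) + 21\right)^{2} = \left(27 + i \sqrt{5}\right)^{2}$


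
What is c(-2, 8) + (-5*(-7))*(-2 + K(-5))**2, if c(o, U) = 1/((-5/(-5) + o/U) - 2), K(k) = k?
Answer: 8571/5 ≈ 1714.2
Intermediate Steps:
c(o, U) = 1/(-1 + o/U) (c(o, U) = 1/((-5*(-1/5) + o/U) - 2) = 1/((1 + o/U) - 2) = 1/(-1 + o/U))
c(-2, 8) + (-5*(-7))*(-2 + K(-5))**2 = 8/(-2 - 1*8) + (-5*(-7))*(-2 - 5)**2 = 8/(-2 - 8) + 35*(-7)**2 = 8/(-10) + 35*49 = 8*(-1/10) + 1715 = -4/5 + 1715 = 8571/5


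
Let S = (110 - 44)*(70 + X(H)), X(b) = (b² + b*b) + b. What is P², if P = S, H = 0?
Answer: 21344400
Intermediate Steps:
X(b) = b + 2*b² (X(b) = (b² + b²) + b = 2*b² + b = b + 2*b²)
S = 4620 (S = (110 - 44)*(70 + 0*(1 + 2*0)) = 66*(70 + 0*(1 + 0)) = 66*(70 + 0*1) = 66*(70 + 0) = 66*70 = 4620)
P = 4620
P² = 4620² = 21344400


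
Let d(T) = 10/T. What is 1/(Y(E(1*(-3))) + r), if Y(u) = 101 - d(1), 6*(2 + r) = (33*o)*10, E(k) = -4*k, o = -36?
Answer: -1/1891 ≈ -0.00052882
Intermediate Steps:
r = -1982 (r = -2 + ((33*(-36))*10)/6 = -2 + (-1188*10)/6 = -2 + (⅙)*(-11880) = -2 - 1980 = -1982)
Y(u) = 91 (Y(u) = 101 - 10/1 = 101 - 10 = 91)
1/(Y(E(1*(-3))) + r) = 1/(91 - 1982) = 1/(-1891) = -1/1891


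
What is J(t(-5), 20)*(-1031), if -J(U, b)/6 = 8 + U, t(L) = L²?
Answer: 204138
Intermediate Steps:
J(U, b) = -48 - 6*U (J(U, b) = -6*(8 + U) = -48 - 6*U)
J(t(-5), 20)*(-1031) = (-48 - 6*(-5)²)*(-1031) = (-48 - 6*25)*(-1031) = (-48 - 150)*(-1031) = -198*(-1031) = 204138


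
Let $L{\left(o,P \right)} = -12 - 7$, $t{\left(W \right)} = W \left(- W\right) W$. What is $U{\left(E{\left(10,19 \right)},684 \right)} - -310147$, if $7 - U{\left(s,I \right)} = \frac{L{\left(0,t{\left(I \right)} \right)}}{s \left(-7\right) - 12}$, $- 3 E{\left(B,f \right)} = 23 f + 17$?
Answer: $\frac{974503925}{3142} \approx 3.1015 \cdot 10^{5}$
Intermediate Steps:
$E{\left(B,f \right)} = - \frac{17}{3} - \frac{23 f}{3}$ ($E{\left(B,f \right)} = - \frac{23 f + 17}{3} = - \frac{17 + 23 f}{3} = - \frac{17}{3} - \frac{23 f}{3}$)
$t{\left(W \right)} = - W^{3}$ ($t{\left(W \right)} = - W^{2} W = - W^{3}$)
$L{\left(o,P \right)} = -19$ ($L{\left(o,P \right)} = -12 - 7 = -19$)
$U{\left(s,I \right)} = 7 + \frac{19}{-12 - 7 s}$ ($U{\left(s,I \right)} = 7 - - \frac{19}{s \left(-7\right) - 12} = 7 - - \frac{19}{- 7 s - 12} = 7 - - \frac{19}{-12 - 7 s} = 7 + \frac{19}{-12 - 7 s}$)
$U{\left(E{\left(10,19 \right)},684 \right)} - -310147 = \frac{65 + 49 \left(- \frac{17}{3} - \frac{437}{3}\right)}{12 + 7 \left(- \frac{17}{3} - \frac{437}{3}\right)} - -310147 = \frac{65 + 49 \left(- \frac{17}{3} - \frac{437}{3}\right)}{12 + 7 \left(- \frac{17}{3} - \frac{437}{3}\right)} + 310147 = \frac{65 + 49 \left(- \frac{454}{3}\right)}{12 + 7 \left(- \frac{454}{3}\right)} + 310147 = \frac{65 - \frac{22246}{3}}{12 - \frac{3178}{3}} + 310147 = \frac{1}{- \frac{3142}{3}} \left(- \frac{22051}{3}\right) + 310147 = \left(- \frac{3}{3142}\right) \left(- \frac{22051}{3}\right) + 310147 = \frac{22051}{3142} + 310147 = \frac{974503925}{3142}$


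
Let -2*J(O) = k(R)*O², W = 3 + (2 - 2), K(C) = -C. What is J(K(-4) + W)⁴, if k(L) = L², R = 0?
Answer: 0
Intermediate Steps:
W = 3 (W = 3 + 0 = 3)
J(O) = 0 (J(O) = -0²*O²/2 = -0*O² = -½*0 = 0)
J(K(-4) + W)⁴ = 0⁴ = 0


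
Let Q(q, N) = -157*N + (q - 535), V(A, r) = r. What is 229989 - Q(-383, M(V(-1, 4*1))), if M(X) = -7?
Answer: 229808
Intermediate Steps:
Q(q, N) = -535 + q - 157*N (Q(q, N) = -157*N + (-535 + q) = -535 + q - 157*N)
229989 - Q(-383, M(V(-1, 4*1))) = 229989 - (-535 - 383 - 157*(-7)) = 229989 - (-535 - 383 + 1099) = 229989 - 1*181 = 229989 - 181 = 229808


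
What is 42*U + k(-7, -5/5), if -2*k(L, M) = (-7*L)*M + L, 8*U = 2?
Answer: 77/2 ≈ 38.500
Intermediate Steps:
U = 1/4 (U = (1/8)*2 = 1/4 ≈ 0.25000)
k(L, M) = -L/2 + 7*L*M/2 (k(L, M) = -((-7*L)*M + L)/2 = -(-7*L*M + L)/2 = -(L - 7*L*M)/2 = -L/2 + 7*L*M/2)
42*U + k(-7, -5/5) = 42*(1/4) + (1/2)*(-7)*(-1 + 7*(-5/5)) = 21/2 + (1/2)*(-7)*(-1 + 7*(-5*1/5)) = 21/2 + (1/2)*(-7)*(-1 + 7*(-1)) = 21/2 + (1/2)*(-7)*(-1 - 7) = 21/2 + (1/2)*(-7)*(-8) = 21/2 + 28 = 77/2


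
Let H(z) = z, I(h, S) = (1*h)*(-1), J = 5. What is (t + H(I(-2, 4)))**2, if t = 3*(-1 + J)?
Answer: 196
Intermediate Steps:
I(h, S) = -h (I(h, S) = h*(-1) = -h)
t = 12 (t = 3*(-1 + 5) = 3*4 = 12)
(t + H(I(-2, 4)))**2 = (12 - 1*(-2))**2 = (12 + 2)**2 = 14**2 = 196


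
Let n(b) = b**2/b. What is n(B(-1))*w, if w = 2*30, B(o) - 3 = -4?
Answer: -60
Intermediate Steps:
B(o) = -1 (B(o) = 3 - 4 = -1)
w = 60
n(b) = b
n(B(-1))*w = -1*60 = -60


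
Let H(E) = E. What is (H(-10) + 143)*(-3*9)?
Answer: -3591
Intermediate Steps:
(H(-10) + 143)*(-3*9) = (-10 + 143)*(-3*9) = 133*(-27) = -3591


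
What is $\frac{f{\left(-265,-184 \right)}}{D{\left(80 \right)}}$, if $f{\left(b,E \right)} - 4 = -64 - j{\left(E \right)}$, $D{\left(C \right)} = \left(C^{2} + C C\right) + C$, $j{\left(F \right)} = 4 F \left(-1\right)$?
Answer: $- \frac{199}{3220} \approx -0.061801$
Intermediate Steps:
$j{\left(F \right)} = - 4 F$
$D{\left(C \right)} = C + 2 C^{2}$ ($D{\left(C \right)} = \left(C^{2} + C^{2}\right) + C = 2 C^{2} + C = C + 2 C^{2}$)
$f{\left(b,E \right)} = -60 + 4 E$ ($f{\left(b,E \right)} = 4 - \left(64 - 4 E\right) = 4 + \left(-64 + 4 E\right) = -60 + 4 E$)
$\frac{f{\left(-265,-184 \right)}}{D{\left(80 \right)}} = \frac{-60 + 4 \left(-184\right)}{80 \left(1 + 2 \cdot 80\right)} = \frac{-60 - 736}{80 \left(1 + 160\right)} = - \frac{796}{80 \cdot 161} = - \frac{796}{12880} = \left(-796\right) \frac{1}{12880} = - \frac{199}{3220}$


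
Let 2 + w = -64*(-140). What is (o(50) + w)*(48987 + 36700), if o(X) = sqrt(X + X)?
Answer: 768441016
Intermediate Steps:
o(X) = sqrt(2)*sqrt(X) (o(X) = sqrt(2*X) = sqrt(2)*sqrt(X))
w = 8958 (w = -2 - 64*(-140) = -2 + 8960 = 8958)
(o(50) + w)*(48987 + 36700) = (sqrt(2)*sqrt(50) + 8958)*(48987 + 36700) = (sqrt(2)*(5*sqrt(2)) + 8958)*85687 = (10 + 8958)*85687 = 8968*85687 = 768441016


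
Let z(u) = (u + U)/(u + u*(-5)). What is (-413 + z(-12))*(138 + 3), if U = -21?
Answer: -933279/16 ≈ -58330.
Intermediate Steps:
z(u) = -(-21 + u)/(4*u) (z(u) = (u - 21)/(u + u*(-5)) = (-21 + u)/(u - 5*u) = (-21 + u)/((-4*u)) = (-21 + u)*(-1/(4*u)) = -(-21 + u)/(4*u))
(-413 + z(-12))*(138 + 3) = (-413 + (¼)*(21 - 1*(-12))/(-12))*(138 + 3) = (-413 + (¼)*(-1/12)*(21 + 12))*141 = (-413 + (¼)*(-1/12)*33)*141 = (-413 - 11/16)*141 = -6619/16*141 = -933279/16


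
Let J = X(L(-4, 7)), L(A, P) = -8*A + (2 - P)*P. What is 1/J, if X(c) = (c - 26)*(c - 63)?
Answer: 1/1914 ≈ 0.00052247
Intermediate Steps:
L(A, P) = -8*A + P*(2 - P)
X(c) = (-63 + c)*(-26 + c) (X(c) = (-26 + c)*(-63 + c) = (-63 + c)*(-26 + c))
J = 1914 (J = 1638 + (-1*7² - 8*(-4) + 2*7)² - 89*(-1*7² - 8*(-4) + 2*7) = 1638 + (-1*49 + 32 + 14)² - 89*(-1*49 + 32 + 14) = 1638 + (-49 + 32 + 14)² - 89*(-49 + 32 + 14) = 1638 + (-3)² - 89*(-3) = 1638 + 9 + 267 = 1914)
1/J = 1/1914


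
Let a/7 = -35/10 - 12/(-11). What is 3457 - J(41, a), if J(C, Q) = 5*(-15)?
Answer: 3532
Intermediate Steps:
a = -371/22 (a = 7*(-35/10 - 12/(-11)) = 7*(-35*1/10 - 12*(-1/11)) = 7*(-7/2 + 12/11) = 7*(-53/22) = -371/22 ≈ -16.864)
J(C, Q) = -75
3457 - J(41, a) = 3457 - 1*(-75) = 3457 + 75 = 3532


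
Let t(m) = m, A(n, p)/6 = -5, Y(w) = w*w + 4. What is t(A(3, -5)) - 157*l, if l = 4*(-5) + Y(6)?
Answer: -3170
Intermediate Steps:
Y(w) = 4 + w² (Y(w) = w² + 4 = 4 + w²)
A(n, p) = -30 (A(n, p) = 6*(-5) = -30)
l = 20 (l = 4*(-5) + (4 + 6²) = -20 + (4 + 36) = -20 + 40 = 20)
t(A(3, -5)) - 157*l = -30 - 157*20 = -30 - 3140 = -3170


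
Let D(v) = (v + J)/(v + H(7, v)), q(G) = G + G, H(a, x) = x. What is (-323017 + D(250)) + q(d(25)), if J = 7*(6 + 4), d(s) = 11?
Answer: -8074859/25 ≈ -3.2299e+5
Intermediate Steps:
J = 70 (J = 7*10 = 70)
q(G) = 2*G
D(v) = (70 + v)/(2*v) (D(v) = (v + 70)/(v + v) = (70 + v)/((2*v)) = (70 + v)*(1/(2*v)) = (70 + v)/(2*v))
(-323017 + D(250)) + q(d(25)) = (-323017 + (1/2)*(70 + 250)/250) + 2*11 = (-323017 + (1/2)*(1/250)*320) + 22 = (-323017 + 16/25) + 22 = -8075409/25 + 22 = -8074859/25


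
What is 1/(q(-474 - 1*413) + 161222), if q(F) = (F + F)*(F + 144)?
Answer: 1/1479304 ≈ 6.7599e-7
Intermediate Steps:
q(F) = 2*F*(144 + F) (q(F) = (2*F)*(144 + F) = 2*F*(144 + F))
1/(q(-474 - 1*413) + 161222) = 1/(2*(-474 - 1*413)*(144 + (-474 - 1*413)) + 161222) = 1/(2*(-474 - 413)*(144 + (-474 - 413)) + 161222) = 1/(2*(-887)*(144 - 887) + 161222) = 1/(2*(-887)*(-743) + 161222) = 1/(1318082 + 161222) = 1/1479304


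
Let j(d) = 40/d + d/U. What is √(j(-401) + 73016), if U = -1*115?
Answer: √155282534125715/46115 ≈ 270.22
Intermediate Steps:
U = -115
j(d) = 40/d - d/115 (j(d) = 40/d + d/(-115) = 40/d + d*(-1/115) = 40/d - d/115)
√(j(-401) + 73016) = √((40/(-401) - 1/115*(-401)) + 73016) = √((40*(-1/401) + 401/115) + 73016) = √((-40/401 + 401/115) + 73016) = √(156201/46115 + 73016) = √(3367289041/46115) = √155282534125715/46115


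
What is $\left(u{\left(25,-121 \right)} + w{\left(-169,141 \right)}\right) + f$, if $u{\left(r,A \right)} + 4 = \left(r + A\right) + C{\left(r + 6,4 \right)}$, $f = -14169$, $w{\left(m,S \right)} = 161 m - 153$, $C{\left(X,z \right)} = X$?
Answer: $-41600$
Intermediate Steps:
$w{\left(m,S \right)} = -153 + 161 m$
$u{\left(r,A \right)} = 2 + A + 2 r$ ($u{\left(r,A \right)} = -4 + \left(\left(r + A\right) + \left(r + 6\right)\right) = -4 + \left(\left(A + r\right) + \left(6 + r\right)\right) = -4 + \left(6 + A + 2 r\right) = 2 + A + 2 r$)
$\left(u{\left(25,-121 \right)} + w{\left(-169,141 \right)}\right) + f = \left(\left(2 - 121 + 2 \cdot 25\right) + \left(-153 + 161 \left(-169\right)\right)\right) - 14169 = \left(\left(2 - 121 + 50\right) - 27362\right) - 14169 = \left(-69 - 27362\right) - 14169 = -27431 - 14169 = -41600$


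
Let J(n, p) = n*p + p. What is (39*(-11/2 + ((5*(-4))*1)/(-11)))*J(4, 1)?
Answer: -15795/22 ≈ -717.95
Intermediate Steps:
J(n, p) = p + n*p
(39*(-11/2 + ((5*(-4))*1)/(-11)))*J(4, 1) = (39*(-11/2 + ((5*(-4))*1)/(-11)))*(1*(1 + 4)) = (39*(-11*½ - 20*1*(-1/11)))*(1*5) = (39*(-11/2 - 20*(-1/11)))*5 = (39*(-11/2 + 20/11))*5 = (39*(-81/22))*5 = -3159/22*5 = -15795/22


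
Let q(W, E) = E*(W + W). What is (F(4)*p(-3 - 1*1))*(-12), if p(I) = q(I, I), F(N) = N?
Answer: -1536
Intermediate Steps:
q(W, E) = 2*E*W (q(W, E) = E*(2*W) = 2*E*W)
p(I) = 2*I**2 (p(I) = 2*I*I = 2*I**2)
(F(4)*p(-3 - 1*1))*(-12) = (4*(2*(-3 - 1*1)**2))*(-12) = (4*(2*(-3 - 1)**2))*(-12) = (4*(2*(-4)**2))*(-12) = (4*(2*16))*(-12) = (4*32)*(-12) = 128*(-12) = -1536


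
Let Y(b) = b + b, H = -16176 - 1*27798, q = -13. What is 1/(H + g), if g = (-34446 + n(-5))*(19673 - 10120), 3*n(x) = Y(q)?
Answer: -3/987568214 ≈ -3.0378e-9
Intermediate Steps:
H = -43974 (H = -16176 - 27798 = -43974)
Y(b) = 2*b
n(x) = -26/3 (n(x) = (2*(-13))/3 = (1/3)*(-26) = -26/3)
g = -987436292/3 (g = (-34446 - 26/3)*(19673 - 10120) = -103364/3*9553 = -987436292/3 ≈ -3.2915e+8)
1/(H + g) = 1/(-43974 - 987436292/3) = 1/(-987568214/3) = -3/987568214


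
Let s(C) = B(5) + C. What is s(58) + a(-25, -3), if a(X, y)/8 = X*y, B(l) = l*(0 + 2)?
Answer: 668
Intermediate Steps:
B(l) = 2*l (B(l) = l*2 = 2*l)
a(X, y) = 8*X*y (a(X, y) = 8*(X*y) = 8*X*y)
s(C) = 10 + C (s(C) = 2*5 + C = 10 + C)
s(58) + a(-25, -3) = (10 + 58) + 8*(-25)*(-3) = 68 + 600 = 668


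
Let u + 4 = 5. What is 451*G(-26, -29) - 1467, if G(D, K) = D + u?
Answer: -12742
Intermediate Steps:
u = 1 (u = -4 + 5 = 1)
G(D, K) = 1 + D (G(D, K) = D + 1 = 1 + D)
451*G(-26, -29) - 1467 = 451*(1 - 26) - 1467 = 451*(-25) - 1467 = -11275 - 1467 = -12742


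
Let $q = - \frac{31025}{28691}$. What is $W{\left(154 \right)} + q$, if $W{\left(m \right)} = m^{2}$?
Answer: $\frac{680404731}{28691} \approx 23715.0$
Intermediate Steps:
$q = - \frac{31025}{28691}$ ($q = \left(-31025\right) \frac{1}{28691} = - \frac{31025}{28691} \approx -1.0814$)
$W{\left(154 \right)} + q = 154^{2} - \frac{31025}{28691} = 23716 - \frac{31025}{28691} = \frac{680404731}{28691}$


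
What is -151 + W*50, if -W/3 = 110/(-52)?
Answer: 2162/13 ≈ 166.31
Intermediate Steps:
W = 165/26 (W = -330/(-52) = -330*(-1)/52 = -3*(-55/26) = 165/26 ≈ 6.3462)
-151 + W*50 = -151 + (165/26)*50 = -151 + 4125/13 = 2162/13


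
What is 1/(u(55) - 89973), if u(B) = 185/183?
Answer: -183/16464874 ≈ -1.1115e-5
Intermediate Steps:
u(B) = 185/183 (u(B) = 185*(1/183) = 185/183)
1/(u(55) - 89973) = 1/(185/183 - 89973) = 1/(-16464874/183) = -183/16464874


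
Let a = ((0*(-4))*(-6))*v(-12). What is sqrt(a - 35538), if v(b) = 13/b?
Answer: I*sqrt(35538) ≈ 188.52*I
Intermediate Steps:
a = 0 (a = ((0*(-4))*(-6))*(13/(-12)) = (0*(-6))*(13*(-1/12)) = 0*(-13/12) = 0)
sqrt(a - 35538) = sqrt(0 - 35538) = sqrt(-35538) = I*sqrt(35538)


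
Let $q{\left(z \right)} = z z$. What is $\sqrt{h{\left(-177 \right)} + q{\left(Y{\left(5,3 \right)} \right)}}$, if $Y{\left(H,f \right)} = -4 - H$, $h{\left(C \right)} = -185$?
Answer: $2 i \sqrt{26} \approx 10.198 i$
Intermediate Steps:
$q{\left(z \right)} = z^{2}$
$\sqrt{h{\left(-177 \right)} + q{\left(Y{\left(5,3 \right)} \right)}} = \sqrt{-185 + \left(-4 - 5\right)^{2}} = \sqrt{-185 + \left(-9\right)^{2}} = \sqrt{-185 + 81} = \sqrt{-104} = 2 i \sqrt{26}$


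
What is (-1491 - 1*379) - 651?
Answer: -2521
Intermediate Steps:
(-1491 - 1*379) - 651 = (-1491 - 379) - 651 = -1870 - 651 = -2521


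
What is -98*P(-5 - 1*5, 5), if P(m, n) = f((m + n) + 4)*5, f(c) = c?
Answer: 490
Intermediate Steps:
P(m, n) = 20 + 5*m + 5*n (P(m, n) = ((m + n) + 4)*5 = (4 + m + n)*5 = 20 + 5*m + 5*n)
-98*P(-5 - 1*5, 5) = -98*(20 + 5*(-5 - 1*5) + 5*5) = -98*(20 + 5*(-5 - 5) + 25) = -98*(20 + 5*(-10) + 25) = -98*(20 - 50 + 25) = -98*(-5) = 490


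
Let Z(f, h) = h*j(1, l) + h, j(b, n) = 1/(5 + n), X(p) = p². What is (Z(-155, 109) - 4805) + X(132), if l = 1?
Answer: 76477/6 ≈ 12746.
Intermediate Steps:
Z(f, h) = 7*h/6 (Z(f, h) = h/(5 + 1) + h = h/6 + h = 7*h/6)
(Z(-155, 109) - 4805) + X(132) = ((7/6)*109 - 4805) + 132² = (763/6 - 4805) + 17424 = -28067/6 + 17424 = 76477/6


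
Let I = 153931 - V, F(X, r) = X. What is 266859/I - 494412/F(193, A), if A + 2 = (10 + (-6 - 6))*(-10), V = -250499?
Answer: -66634513791/26018330 ≈ -2561.1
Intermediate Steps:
A = 18 (A = -2 + (10 + (-6 - 6))*(-10) = -2 + (10 - 12)*(-10) = -2 - 2*(-10) = -2 + 20 = 18)
I = 404430 (I = 153931 - 1*(-250499) = 153931 + 250499 = 404430)
266859/I - 494412/F(193, A) = 266859/404430 - 494412/193 = 266859*(1/404430) - 494412*1/193 = 88953/134810 - 494412/193 = -66634513791/26018330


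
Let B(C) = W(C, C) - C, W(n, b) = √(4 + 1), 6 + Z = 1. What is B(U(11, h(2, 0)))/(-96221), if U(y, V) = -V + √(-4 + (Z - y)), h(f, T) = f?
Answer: -2/96221 - √5*(1 - 2*I)/96221 ≈ -4.4024e-5 + 4.6478e-5*I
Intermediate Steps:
Z = -5 (Z = -6 + 1 = -5)
W(n, b) = √5
U(y, V) = √(-9 - y) - V (U(y, V) = -V + √(-4 + (-5 - y)) = -V + √(-9 - y) = √(-9 - y) - V)
B(C) = √5 - C
B(U(11, h(2, 0)))/(-96221) = (√5 - (√(-9 - 1*11) - 1*2))/(-96221) = (√5 - (√(-9 - 11) - 2))*(-1/96221) = (√5 - (√(-20) - 2))*(-1/96221) = (√5 - (2*I*√5 - 2))*(-1/96221) = (√5 - (-2 + 2*I*√5))*(-1/96221) = (√5 + (2 - 2*I*√5))*(-1/96221) = (2 + √5 - 2*I*√5)*(-1/96221) = -2/96221 - √5/96221 + 2*I*√5/96221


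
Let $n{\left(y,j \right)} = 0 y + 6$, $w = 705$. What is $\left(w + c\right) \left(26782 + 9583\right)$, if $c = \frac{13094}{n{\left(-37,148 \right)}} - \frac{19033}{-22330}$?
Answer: $\frac{201025261801}{1914} \approx 1.0503 \cdot 10^{8}$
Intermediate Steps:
$n{\left(y,j \right)} = 6$ ($n{\left(y,j \right)} = 0 + 6 = 6$)
$c = \frac{20893087}{9570}$ ($c = \frac{13094}{6} - \frac{19033}{-22330} = 13094 \cdot \frac{1}{6} - - \frac{2719}{3190} = \frac{6547}{3} + \frac{2719}{3190} = \frac{20893087}{9570} \approx 2183.2$)
$\left(w + c\right) \left(26782 + 9583\right) = \left(705 + \frac{20893087}{9570}\right) \left(26782 + 9583\right) = \frac{27639937}{9570} \cdot 36365 = \frac{201025261801}{1914}$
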